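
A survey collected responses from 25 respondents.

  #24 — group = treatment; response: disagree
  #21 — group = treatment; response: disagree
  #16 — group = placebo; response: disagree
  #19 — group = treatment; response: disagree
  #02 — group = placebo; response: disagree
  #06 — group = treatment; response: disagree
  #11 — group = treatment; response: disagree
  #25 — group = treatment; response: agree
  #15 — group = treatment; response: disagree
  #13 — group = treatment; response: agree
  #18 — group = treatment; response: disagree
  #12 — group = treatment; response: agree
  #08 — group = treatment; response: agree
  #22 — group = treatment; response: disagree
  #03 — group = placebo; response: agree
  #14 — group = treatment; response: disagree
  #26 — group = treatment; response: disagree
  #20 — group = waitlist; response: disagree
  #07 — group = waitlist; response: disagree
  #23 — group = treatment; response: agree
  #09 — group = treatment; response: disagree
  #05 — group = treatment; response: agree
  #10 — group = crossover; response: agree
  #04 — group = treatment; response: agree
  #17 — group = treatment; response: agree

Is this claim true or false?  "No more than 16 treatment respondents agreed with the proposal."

'No more than 16 treatment respondents agreed with the proposal' holds iff |A ∩ B| ≤ 16.
|A| = 19, |A ∩ B| = 8, |A ∖ B| = 11.
|A ∩ B| = 8, so the statement is true.

True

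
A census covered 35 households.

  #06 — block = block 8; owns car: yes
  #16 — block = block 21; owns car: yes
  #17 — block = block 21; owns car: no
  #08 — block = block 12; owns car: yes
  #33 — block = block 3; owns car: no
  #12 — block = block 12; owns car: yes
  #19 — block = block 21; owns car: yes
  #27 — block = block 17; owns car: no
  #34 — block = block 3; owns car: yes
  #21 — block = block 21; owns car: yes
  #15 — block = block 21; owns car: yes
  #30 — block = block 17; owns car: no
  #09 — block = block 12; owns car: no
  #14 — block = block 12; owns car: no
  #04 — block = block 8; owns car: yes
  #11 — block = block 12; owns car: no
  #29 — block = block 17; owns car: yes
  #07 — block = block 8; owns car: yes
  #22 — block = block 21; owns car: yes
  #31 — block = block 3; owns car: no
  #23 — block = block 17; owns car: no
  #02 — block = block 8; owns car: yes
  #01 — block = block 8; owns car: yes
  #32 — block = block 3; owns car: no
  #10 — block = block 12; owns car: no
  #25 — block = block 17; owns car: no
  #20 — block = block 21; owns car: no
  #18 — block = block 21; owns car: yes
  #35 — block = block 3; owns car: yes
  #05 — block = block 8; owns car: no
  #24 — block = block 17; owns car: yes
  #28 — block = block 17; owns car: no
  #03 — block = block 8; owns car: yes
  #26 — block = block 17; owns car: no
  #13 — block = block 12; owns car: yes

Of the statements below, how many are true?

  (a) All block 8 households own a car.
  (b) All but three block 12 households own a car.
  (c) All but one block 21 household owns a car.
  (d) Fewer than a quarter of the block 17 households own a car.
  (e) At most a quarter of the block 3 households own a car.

0

(a) block 8: |A| = 7, |A ∩ B| = 6; needs A ⊆ B, i.e. every element of A is in B (|A ∖ B| = 0) — false.
(b) block 12: |A| = 7, |A ∩ B| = 3; needs |A ∖ B| = 3 — false.
(c) block 21: |A| = 8, |A ∩ B| = 6; needs |A ∖ B| = 1 — false.
(d) block 17: |A| = 8, |A ∩ B| = 2; needs |A ∩ B| / |A| < 1/4 — false.
(e) block 3: |A| = 5, |A ∩ B| = 2; needs |A ∩ B| / |A| ≤ 1/4 — false.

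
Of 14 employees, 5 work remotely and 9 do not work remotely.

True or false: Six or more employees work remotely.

'Six or more employees work remotely' holds iff |A ∩ B| ≥ 6.
|A| = 14, |A ∩ B| = 5, |A ∖ B| = 9.
|A ∩ B| = 5, so the statement is false.

False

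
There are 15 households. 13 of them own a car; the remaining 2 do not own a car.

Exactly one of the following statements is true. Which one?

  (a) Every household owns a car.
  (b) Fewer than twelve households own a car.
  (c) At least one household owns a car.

|A| = 15, |A ∩ B| = 13, |A ∖ B| = 2.
(a) requires A ⊆ B, i.e. every element of A is in B (|A ∖ B| = 0): false.
(b) requires |A ∩ B| < 12: false.
(c) requires A ∩ B ≠ ∅ (|A ∩ B| ≥ 1): true.

(c)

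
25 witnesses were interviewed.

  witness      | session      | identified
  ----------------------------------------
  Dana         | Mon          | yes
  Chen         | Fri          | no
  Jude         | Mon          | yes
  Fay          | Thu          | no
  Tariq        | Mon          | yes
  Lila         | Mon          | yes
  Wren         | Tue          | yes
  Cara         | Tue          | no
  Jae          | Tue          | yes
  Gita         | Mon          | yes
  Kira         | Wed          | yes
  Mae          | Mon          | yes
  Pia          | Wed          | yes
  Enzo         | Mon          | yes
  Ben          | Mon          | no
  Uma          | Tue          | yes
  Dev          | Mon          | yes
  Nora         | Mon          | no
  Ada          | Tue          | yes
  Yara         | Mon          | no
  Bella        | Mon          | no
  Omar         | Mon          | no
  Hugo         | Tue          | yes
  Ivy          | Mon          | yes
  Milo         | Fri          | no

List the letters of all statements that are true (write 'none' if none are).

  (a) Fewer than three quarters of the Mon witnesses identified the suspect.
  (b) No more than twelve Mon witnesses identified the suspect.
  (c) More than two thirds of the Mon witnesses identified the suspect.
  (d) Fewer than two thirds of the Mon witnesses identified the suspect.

(a), (b), (d)

|A| = 14, |A ∩ B| = 9, |A ∖ B| = 5.
(a) |A ∩ B| / |A| < 3/4: holds.
(b) |A ∩ B| ≤ 12: holds.
(c) |A ∩ B| / |A| > 2/3: fails.
(d) |A ∩ B| / |A| < 2/3: holds.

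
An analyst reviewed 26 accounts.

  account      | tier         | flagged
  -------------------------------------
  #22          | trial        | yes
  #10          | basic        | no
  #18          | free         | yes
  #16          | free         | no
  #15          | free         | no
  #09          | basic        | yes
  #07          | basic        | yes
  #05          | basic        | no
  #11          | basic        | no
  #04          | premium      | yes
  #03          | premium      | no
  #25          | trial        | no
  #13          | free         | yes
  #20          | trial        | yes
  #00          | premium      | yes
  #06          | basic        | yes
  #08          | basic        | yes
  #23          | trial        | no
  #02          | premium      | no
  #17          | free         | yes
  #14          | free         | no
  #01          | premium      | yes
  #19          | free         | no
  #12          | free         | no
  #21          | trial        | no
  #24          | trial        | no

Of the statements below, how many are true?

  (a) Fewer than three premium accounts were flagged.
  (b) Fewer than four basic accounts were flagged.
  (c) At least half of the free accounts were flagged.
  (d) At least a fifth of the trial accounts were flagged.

1

(a) premium: |A| = 5, |A ∩ B| = 3; needs |A ∩ B| < 3 — false.
(b) basic: |A| = 7, |A ∩ B| = 4; needs |A ∩ B| < 4 — false.
(c) free: |A| = 8, |A ∩ B| = 3; needs |A ∩ B| ≥ |A ∖ B| — false.
(d) trial: |A| = 6, |A ∩ B| = 2; needs |A ∩ B| / |A| ≥ 1/5 — true.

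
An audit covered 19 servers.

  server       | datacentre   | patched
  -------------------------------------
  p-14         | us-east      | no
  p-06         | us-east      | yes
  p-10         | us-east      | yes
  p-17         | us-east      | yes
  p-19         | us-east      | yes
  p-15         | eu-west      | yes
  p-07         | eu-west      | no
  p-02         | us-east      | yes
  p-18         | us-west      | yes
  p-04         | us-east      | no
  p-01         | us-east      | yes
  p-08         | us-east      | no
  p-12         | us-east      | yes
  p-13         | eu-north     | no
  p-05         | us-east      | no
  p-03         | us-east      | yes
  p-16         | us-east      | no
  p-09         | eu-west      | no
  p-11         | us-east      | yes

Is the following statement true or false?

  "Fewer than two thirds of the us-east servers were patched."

True

'Fewer than two thirds of the us-east servers were patched' holds iff |A ∩ B| / |A| < 2/3.
A (the restrictor) = {p-14, p-06, p-10, p-17, p-19, p-02, p-04, p-01, p-08, p-12, p-05, p-03, p-16, p-11}, |A| = 14.
A ∩ B = {p-06, p-10, p-17, p-19, p-02, p-01, p-12, p-03, p-11}, so |A ∩ B| = 9.
A ∖ B = {p-14, p-04, p-08, p-05, p-16}, so |A ∖ B| = 5.
|A ∩ B|/|A| = 9/14, so the statement is true.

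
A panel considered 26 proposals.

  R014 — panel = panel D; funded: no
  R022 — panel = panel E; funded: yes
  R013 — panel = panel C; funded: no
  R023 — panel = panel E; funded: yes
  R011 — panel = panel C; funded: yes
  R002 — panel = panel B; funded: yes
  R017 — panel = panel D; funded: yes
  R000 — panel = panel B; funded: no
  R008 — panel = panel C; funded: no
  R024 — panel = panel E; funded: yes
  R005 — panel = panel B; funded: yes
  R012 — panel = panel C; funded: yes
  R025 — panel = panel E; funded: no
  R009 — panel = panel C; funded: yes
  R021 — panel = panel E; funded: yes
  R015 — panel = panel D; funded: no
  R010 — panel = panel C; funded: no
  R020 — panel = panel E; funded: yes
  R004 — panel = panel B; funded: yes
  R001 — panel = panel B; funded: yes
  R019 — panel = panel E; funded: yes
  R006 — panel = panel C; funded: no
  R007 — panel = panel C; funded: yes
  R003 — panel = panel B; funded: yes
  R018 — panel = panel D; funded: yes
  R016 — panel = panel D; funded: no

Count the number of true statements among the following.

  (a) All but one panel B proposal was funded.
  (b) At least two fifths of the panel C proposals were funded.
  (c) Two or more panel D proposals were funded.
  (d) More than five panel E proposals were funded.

(a) panel B: |A| = 6, |A ∩ B| = 5; needs |A ∖ B| = 1 — true.
(b) panel C: |A| = 8, |A ∩ B| = 4; needs |A ∩ B| / |A| ≥ 2/5 — true.
(c) panel D: |A| = 5, |A ∩ B| = 2; needs |A ∩ B| ≥ 2 — true.
(d) panel E: |A| = 7, |A ∩ B| = 6; needs |A ∩ B| > 5 — true.

4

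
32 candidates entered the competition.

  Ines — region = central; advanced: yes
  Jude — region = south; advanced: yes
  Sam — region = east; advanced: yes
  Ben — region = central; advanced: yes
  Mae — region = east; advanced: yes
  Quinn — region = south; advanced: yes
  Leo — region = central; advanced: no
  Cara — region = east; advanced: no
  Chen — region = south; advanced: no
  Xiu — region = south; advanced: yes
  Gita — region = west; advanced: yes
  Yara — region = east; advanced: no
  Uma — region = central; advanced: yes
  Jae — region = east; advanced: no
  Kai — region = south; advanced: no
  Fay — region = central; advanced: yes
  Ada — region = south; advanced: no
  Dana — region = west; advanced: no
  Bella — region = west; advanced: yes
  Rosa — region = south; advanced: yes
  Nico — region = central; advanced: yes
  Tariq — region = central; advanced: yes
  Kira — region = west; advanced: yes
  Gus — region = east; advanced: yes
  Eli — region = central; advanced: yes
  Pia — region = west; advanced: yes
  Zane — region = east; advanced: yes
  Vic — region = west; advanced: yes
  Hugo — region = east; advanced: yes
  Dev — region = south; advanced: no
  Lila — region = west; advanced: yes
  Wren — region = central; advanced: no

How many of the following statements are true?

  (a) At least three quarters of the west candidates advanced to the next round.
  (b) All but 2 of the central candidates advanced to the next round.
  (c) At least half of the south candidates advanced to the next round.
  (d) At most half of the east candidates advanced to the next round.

3

(a) west: |A| = 7, |A ∩ B| = 6; needs |A ∩ B| / |A| ≥ 3/4 — true.
(b) central: |A| = 9, |A ∩ B| = 7; needs |A ∖ B| = 2 — true.
(c) south: |A| = 8, |A ∩ B| = 4; needs |A ∩ B| ≥ |A ∖ B| — true.
(d) east: |A| = 8, |A ∩ B| = 5; needs |A ∩ B| ≤ |A ∖ B| — false.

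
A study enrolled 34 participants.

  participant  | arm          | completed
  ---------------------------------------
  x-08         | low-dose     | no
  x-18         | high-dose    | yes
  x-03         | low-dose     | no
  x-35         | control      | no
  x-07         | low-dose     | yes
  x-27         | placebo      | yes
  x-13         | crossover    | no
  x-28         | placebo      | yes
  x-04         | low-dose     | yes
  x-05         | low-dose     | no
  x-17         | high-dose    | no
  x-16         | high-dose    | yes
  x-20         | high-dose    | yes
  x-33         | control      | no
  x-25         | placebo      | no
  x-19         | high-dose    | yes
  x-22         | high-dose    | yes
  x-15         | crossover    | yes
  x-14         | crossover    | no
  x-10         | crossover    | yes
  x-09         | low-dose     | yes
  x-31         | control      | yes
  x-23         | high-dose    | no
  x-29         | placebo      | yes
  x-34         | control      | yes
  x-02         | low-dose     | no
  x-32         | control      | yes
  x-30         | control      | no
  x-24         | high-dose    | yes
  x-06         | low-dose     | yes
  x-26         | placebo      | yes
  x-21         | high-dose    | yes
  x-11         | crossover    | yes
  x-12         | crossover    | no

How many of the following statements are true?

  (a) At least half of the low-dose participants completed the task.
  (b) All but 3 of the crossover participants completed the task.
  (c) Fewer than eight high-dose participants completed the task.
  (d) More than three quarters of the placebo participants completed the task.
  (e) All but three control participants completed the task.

(a) low-dose: |A| = 8, |A ∩ B| = 4; needs |A ∩ B| ≥ |A ∖ B| — true.
(b) crossover: |A| = 6, |A ∩ B| = 3; needs |A ∖ B| = 3 — true.
(c) high-dose: |A| = 9, |A ∩ B| = 7; needs |A ∩ B| < 8 — true.
(d) placebo: |A| = 5, |A ∩ B| = 4; needs |A ∩ B| / |A| > 3/4 — true.
(e) control: |A| = 6, |A ∩ B| = 3; needs |A ∖ B| = 3 — true.

5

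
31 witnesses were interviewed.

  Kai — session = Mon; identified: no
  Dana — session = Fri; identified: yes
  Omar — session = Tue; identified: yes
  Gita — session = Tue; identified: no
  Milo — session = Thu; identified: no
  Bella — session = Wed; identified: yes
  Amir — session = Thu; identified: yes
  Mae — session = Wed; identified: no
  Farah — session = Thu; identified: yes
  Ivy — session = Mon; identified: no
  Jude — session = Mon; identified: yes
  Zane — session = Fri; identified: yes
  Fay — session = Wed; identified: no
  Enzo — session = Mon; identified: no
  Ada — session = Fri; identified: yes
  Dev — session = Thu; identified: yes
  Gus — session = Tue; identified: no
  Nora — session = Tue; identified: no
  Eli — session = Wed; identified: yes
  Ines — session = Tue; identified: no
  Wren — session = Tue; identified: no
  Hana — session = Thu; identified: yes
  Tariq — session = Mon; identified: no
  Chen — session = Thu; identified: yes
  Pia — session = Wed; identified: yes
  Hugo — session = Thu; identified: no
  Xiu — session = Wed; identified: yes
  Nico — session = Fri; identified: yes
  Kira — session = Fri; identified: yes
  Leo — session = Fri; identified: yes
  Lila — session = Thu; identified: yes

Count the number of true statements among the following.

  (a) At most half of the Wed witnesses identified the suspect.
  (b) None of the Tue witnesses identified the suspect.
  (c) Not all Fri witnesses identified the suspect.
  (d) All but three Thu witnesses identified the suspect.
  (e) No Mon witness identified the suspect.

(a) Wed: |A| = 6, |A ∩ B| = 4; needs |A ∩ B| ≤ |A ∖ B| — false.
(b) Tue: |A| = 6, |A ∩ B| = 1; needs A ∩ B = ∅ (|A ∩ B| = 0) — false.
(c) Fri: |A| = 6, |A ∩ B| = 6; needs A ⊄ B (|A ∖ B| ≥ 1) — false.
(d) Thu: |A| = 8, |A ∩ B| = 6; needs |A ∖ B| = 3 — false.
(e) Mon: |A| = 5, |A ∩ B| = 1; needs A ∩ B = ∅ (|A ∩ B| = 0) — false.

0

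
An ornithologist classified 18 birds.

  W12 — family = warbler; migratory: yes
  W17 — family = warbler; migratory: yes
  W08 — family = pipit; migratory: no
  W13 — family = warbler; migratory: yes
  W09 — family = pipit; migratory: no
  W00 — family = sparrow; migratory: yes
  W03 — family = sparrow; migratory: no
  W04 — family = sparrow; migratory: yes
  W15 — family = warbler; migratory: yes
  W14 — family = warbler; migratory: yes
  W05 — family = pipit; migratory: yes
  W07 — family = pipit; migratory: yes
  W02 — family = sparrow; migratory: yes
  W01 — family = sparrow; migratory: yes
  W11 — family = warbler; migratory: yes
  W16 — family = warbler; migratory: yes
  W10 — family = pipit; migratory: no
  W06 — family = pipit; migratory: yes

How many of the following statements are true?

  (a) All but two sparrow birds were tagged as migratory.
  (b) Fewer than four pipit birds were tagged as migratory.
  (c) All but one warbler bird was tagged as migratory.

1

(a) sparrow: |A| = 5, |A ∩ B| = 4; needs |A ∖ B| = 2 — false.
(b) pipit: |A| = 6, |A ∩ B| = 3; needs |A ∩ B| < 4 — true.
(c) warbler: |A| = 7, |A ∩ B| = 7; needs |A ∖ B| = 1 — false.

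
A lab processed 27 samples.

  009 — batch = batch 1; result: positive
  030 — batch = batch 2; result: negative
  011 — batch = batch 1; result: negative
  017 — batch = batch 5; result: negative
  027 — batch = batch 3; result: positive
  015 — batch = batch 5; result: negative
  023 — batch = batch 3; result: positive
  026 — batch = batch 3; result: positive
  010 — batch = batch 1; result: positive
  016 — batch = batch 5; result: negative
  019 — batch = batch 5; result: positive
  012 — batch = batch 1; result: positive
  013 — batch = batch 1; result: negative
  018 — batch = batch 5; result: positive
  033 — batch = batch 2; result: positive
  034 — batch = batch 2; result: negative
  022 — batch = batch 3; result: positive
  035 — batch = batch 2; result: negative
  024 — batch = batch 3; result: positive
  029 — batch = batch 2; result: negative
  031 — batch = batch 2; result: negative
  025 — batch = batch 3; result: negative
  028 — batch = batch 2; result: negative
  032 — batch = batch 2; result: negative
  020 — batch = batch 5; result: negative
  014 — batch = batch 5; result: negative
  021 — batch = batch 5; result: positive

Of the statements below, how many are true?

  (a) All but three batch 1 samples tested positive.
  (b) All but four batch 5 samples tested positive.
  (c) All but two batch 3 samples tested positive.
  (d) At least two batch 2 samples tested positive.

(a) batch 1: |A| = 5, |A ∩ B| = 3; needs |A ∖ B| = 3 — false.
(b) batch 5: |A| = 8, |A ∩ B| = 3; needs |A ∖ B| = 4 — false.
(c) batch 3: |A| = 6, |A ∩ B| = 5; needs |A ∖ B| = 2 — false.
(d) batch 2: |A| = 8, |A ∩ B| = 1; needs |A ∩ B| ≥ 2 — false.

0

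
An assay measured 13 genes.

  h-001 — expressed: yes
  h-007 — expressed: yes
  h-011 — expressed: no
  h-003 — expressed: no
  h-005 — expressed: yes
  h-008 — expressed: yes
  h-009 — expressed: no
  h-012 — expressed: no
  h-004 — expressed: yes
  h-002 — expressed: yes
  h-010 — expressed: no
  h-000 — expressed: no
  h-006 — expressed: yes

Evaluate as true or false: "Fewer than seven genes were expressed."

The determiner here denotes the relation: |A ∩ B| < 7.
A (the restrictor) = {h-001, h-007, h-011, h-003, h-005, h-008, h-009, h-012, h-004, h-002, h-010, h-000, h-006}, |A| = 13.
A ∩ B = {h-001, h-007, h-005, h-008, h-004, h-002, h-006}, so |A ∩ B| = 7.
|A ∩ B| = 7, so the statement is false.

False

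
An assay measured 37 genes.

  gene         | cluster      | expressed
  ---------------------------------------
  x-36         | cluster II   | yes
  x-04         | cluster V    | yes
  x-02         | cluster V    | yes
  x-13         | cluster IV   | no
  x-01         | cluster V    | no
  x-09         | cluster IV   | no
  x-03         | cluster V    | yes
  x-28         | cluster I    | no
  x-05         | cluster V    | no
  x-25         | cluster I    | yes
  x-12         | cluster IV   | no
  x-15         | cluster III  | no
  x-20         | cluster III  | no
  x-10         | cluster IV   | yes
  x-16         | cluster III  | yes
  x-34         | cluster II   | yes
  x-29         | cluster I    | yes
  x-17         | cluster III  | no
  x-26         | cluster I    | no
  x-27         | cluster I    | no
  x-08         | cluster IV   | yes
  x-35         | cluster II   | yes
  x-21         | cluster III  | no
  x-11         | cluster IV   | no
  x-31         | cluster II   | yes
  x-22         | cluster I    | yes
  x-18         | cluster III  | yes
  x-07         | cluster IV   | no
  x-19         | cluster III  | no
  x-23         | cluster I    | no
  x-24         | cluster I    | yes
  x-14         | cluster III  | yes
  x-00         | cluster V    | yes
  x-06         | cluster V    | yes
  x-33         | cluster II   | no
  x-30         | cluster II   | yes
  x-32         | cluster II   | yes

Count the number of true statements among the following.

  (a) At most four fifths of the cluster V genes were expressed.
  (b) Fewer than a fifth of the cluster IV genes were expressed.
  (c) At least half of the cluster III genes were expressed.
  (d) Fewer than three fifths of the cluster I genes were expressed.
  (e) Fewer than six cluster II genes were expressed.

(a) cluster V: |A| = 7, |A ∩ B| = 5; needs |A ∩ B| / |A| ≤ 4/5 — true.
(b) cluster IV: |A| = 7, |A ∩ B| = 2; needs |A ∩ B| / |A| < 1/5 — false.
(c) cluster III: |A| = 8, |A ∩ B| = 3; needs |A ∩ B| ≥ |A ∖ B| — false.
(d) cluster I: |A| = 8, |A ∩ B| = 4; needs |A ∩ B| / |A| < 3/5 — true.
(e) cluster II: |A| = 7, |A ∩ B| = 6; needs |A ∩ B| < 6 — false.

2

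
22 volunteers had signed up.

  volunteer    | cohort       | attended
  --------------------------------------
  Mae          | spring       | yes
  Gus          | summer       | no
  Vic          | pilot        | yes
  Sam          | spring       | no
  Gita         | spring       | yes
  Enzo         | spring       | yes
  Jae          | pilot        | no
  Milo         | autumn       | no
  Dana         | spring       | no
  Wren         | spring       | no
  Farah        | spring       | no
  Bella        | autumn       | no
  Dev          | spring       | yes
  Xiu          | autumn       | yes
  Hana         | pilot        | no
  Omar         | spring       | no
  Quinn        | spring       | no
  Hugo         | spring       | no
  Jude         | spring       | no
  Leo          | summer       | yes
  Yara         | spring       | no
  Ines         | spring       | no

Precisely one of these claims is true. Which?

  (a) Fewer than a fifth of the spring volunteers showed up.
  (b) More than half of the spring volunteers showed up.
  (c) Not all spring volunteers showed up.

(c)

|A| = 14, |A ∩ B| = 4, |A ∖ B| = 10.
(a) requires |A ∩ B| / |A| < 1/5: false.
(b) requires |A ∩ B| > |A ∖ B|: false.
(c) requires A ⊄ B (|A ∖ B| ≥ 1): true.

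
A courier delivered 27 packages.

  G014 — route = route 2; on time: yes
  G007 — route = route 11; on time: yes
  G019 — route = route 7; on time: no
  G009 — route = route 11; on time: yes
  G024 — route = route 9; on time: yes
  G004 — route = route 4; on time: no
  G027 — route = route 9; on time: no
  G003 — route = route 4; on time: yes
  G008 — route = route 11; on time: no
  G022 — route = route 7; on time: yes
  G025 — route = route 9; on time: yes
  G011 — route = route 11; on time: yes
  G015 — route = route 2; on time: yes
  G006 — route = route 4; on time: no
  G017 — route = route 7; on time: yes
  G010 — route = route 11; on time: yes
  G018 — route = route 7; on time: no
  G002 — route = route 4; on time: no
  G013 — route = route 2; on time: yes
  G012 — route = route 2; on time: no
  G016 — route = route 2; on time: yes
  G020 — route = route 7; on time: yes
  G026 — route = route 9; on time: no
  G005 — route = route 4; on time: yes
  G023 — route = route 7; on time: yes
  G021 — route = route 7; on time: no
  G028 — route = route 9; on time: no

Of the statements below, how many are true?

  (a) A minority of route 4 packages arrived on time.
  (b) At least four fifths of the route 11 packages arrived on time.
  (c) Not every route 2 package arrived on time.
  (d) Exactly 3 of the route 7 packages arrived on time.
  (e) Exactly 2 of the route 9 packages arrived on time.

4

(a) route 4: |A| = 5, |A ∩ B| = 2; needs |A ∩ B| < |A ∖ B| — true.
(b) route 11: |A| = 5, |A ∩ B| = 4; needs |A ∩ B| / |A| ≥ 4/5 — true.
(c) route 2: |A| = 5, |A ∩ B| = 4; needs A ⊄ B (|A ∖ B| ≥ 1) — true.
(d) route 7: |A| = 7, |A ∩ B| = 4; needs |A ∩ B| = 3 — false.
(e) route 9: |A| = 5, |A ∩ B| = 2; needs |A ∩ B| = 2 — true.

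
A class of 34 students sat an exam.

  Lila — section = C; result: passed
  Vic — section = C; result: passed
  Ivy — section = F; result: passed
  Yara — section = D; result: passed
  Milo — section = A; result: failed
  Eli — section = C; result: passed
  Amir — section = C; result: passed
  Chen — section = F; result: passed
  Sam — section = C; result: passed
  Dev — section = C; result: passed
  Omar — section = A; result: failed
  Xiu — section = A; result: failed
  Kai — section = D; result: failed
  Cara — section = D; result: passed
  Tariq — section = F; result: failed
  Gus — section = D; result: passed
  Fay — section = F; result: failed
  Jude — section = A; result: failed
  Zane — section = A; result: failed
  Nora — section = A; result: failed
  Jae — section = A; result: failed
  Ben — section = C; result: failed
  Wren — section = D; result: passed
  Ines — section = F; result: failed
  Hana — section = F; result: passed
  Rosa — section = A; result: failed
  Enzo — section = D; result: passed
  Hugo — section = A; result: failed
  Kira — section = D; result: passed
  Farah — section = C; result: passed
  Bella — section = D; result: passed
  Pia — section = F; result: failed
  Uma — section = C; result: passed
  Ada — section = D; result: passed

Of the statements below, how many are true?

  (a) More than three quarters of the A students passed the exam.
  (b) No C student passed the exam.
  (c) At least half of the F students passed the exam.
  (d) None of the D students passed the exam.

0

(a) A: |A| = 9, |A ∩ B| = 0; needs |A ∩ B| / |A| > 3/4 — false.
(b) C: |A| = 9, |A ∩ B| = 8; needs A ∩ B = ∅ (|A ∩ B| = 0) — false.
(c) F: |A| = 7, |A ∩ B| = 3; needs |A ∩ B| ≥ |A ∖ B| — false.
(d) D: |A| = 9, |A ∩ B| = 8; needs A ∩ B = ∅ (|A ∩ B| = 0) — false.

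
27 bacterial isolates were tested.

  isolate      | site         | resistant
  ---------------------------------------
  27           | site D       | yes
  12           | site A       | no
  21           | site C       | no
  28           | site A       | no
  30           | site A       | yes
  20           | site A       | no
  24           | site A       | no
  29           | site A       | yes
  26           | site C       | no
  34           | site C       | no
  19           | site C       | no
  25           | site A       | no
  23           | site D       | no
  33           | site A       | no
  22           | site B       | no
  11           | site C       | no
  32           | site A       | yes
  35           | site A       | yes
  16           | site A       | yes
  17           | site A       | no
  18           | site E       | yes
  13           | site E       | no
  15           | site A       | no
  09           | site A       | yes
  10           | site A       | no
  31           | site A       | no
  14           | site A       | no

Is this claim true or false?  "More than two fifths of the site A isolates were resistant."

'More than two fifths of the site A isolates were resistant' holds iff |A ∩ B| / |A| > 2/5.
|A| = 17, |A ∩ B| = 6, |A ∖ B| = 11.
|A ∩ B|/|A| = 6/17, so the statement is false.

False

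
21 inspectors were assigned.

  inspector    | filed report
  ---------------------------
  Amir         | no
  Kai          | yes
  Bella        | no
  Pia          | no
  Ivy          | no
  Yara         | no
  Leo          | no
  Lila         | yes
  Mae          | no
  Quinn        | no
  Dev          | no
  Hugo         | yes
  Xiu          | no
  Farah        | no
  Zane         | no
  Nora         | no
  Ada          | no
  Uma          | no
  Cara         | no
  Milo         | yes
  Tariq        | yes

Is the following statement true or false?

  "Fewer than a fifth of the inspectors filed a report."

False

Truth condition: |A ∩ B| / |A| < 1/5.
|A| = 21, |A ∩ B| = 5, |A ∖ B| = 16.
|A ∩ B|/|A| = 5/21, so the statement is false.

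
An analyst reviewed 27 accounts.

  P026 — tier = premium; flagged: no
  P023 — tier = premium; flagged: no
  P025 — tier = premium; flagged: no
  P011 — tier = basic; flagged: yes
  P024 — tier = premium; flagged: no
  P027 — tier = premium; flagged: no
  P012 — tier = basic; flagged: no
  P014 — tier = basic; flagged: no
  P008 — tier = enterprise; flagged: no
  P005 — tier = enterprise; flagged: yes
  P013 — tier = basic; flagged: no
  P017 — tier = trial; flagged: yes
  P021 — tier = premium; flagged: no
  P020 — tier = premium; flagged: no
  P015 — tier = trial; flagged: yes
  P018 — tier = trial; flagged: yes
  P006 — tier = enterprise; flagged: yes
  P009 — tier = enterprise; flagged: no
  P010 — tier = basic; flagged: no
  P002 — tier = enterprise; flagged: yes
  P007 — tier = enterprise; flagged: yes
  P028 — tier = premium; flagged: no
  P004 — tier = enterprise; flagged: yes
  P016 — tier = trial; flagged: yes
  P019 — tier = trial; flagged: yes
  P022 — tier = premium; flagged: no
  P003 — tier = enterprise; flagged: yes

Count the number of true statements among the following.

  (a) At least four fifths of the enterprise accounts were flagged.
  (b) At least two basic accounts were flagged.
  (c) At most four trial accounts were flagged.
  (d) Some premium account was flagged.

0

(a) enterprise: |A| = 8, |A ∩ B| = 6; needs |A ∩ B| / |A| ≥ 4/5 — false.
(b) basic: |A| = 5, |A ∩ B| = 1; needs |A ∩ B| ≥ 2 — false.
(c) trial: |A| = 5, |A ∩ B| = 5; needs |A ∩ B| ≤ 4 — false.
(d) premium: |A| = 9, |A ∩ B| = 0; needs A ∩ B ≠ ∅ (|A ∩ B| ≥ 1) — false.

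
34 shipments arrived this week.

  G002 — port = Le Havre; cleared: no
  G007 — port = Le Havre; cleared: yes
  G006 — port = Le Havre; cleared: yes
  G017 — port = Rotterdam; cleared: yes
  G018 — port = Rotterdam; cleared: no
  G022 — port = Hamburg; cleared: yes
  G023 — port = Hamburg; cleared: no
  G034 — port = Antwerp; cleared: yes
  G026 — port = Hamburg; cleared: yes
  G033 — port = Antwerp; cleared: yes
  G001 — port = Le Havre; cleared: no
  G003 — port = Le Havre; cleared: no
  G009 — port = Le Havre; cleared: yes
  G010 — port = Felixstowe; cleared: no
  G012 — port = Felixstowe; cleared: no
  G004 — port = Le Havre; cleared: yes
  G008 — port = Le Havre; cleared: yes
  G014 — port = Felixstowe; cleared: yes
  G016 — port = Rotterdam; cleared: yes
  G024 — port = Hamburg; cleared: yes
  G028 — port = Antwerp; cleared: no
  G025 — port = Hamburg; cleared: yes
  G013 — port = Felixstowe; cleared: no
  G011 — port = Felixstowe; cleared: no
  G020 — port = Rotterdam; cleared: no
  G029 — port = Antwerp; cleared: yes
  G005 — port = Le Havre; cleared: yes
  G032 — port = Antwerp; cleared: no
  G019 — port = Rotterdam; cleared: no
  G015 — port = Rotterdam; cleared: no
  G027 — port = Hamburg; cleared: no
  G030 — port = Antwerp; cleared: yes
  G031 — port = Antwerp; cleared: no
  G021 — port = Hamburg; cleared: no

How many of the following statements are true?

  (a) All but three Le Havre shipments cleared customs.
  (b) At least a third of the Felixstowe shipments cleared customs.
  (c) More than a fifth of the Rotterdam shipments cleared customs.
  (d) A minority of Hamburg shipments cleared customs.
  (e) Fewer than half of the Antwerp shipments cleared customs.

(a) Le Havre: |A| = 9, |A ∩ B| = 6; needs |A ∖ B| = 3 — true.
(b) Felixstowe: |A| = 5, |A ∩ B| = 1; needs |A ∩ B| / |A| ≥ 1/3 — false.
(c) Rotterdam: |A| = 6, |A ∩ B| = 2; needs |A ∩ B| / |A| > 1/5 — true.
(d) Hamburg: |A| = 7, |A ∩ B| = 4; needs |A ∩ B| < |A ∖ B| — false.
(e) Antwerp: |A| = 7, |A ∩ B| = 4; needs |A ∩ B| < |A ∖ B| — false.

2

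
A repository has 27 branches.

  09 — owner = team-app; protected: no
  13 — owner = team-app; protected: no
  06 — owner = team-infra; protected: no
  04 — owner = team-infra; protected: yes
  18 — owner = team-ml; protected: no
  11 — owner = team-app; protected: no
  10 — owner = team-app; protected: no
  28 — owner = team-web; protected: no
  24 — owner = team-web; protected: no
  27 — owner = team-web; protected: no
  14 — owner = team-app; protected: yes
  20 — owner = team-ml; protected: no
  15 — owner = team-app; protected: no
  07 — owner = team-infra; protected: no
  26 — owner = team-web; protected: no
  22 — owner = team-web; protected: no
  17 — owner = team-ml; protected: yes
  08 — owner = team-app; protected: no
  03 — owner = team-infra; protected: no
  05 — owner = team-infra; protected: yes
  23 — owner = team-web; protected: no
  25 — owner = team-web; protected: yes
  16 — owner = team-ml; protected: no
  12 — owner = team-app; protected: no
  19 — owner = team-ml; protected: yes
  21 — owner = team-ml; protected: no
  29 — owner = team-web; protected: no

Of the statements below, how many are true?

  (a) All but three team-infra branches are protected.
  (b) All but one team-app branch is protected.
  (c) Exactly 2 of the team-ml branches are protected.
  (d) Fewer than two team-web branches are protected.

(a) team-infra: |A| = 5, |A ∩ B| = 2; needs |A ∖ B| = 3 — true.
(b) team-app: |A| = 8, |A ∩ B| = 1; needs |A ∖ B| = 1 — false.
(c) team-ml: |A| = 6, |A ∩ B| = 2; needs |A ∩ B| = 2 — true.
(d) team-web: |A| = 8, |A ∩ B| = 1; needs |A ∩ B| < 2 — true.

3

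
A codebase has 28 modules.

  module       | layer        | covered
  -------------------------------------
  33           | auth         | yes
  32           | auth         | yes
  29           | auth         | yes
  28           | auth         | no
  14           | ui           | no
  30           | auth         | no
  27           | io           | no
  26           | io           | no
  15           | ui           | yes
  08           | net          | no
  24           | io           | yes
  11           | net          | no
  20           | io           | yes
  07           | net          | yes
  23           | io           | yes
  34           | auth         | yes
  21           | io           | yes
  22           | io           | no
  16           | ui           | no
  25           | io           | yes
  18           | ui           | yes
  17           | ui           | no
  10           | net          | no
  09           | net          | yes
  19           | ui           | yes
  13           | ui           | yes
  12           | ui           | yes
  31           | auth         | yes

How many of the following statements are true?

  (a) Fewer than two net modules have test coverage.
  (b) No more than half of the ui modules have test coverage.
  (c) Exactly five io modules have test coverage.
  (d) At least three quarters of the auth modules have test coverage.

1

(a) net: |A| = 5, |A ∩ B| = 2; needs |A ∩ B| < 2 — false.
(b) ui: |A| = 8, |A ∩ B| = 5; needs |A ∩ B| ≤ |A ∖ B| — false.
(c) io: |A| = 8, |A ∩ B| = 5; needs |A ∩ B| = 5 — true.
(d) auth: |A| = 7, |A ∩ B| = 5; needs |A ∩ B| / |A| ≥ 3/4 — false.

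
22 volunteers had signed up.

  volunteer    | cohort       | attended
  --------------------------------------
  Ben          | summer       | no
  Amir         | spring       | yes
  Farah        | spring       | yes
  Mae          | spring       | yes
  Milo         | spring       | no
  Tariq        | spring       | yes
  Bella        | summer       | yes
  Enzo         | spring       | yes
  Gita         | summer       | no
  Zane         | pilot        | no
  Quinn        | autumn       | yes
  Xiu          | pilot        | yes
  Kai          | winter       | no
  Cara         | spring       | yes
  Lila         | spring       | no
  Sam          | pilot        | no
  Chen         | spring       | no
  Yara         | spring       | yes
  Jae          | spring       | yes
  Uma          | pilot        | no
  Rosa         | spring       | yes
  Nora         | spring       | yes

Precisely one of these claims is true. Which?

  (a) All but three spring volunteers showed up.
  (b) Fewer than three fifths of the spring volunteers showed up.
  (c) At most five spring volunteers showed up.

|A| = 13, |A ∩ B| = 10, |A ∖ B| = 3.
(a) requires |A ∖ B| = 3: true.
(b) requires |A ∩ B| / |A| < 3/5: false.
(c) requires |A ∩ B| ≤ 5: false.

(a)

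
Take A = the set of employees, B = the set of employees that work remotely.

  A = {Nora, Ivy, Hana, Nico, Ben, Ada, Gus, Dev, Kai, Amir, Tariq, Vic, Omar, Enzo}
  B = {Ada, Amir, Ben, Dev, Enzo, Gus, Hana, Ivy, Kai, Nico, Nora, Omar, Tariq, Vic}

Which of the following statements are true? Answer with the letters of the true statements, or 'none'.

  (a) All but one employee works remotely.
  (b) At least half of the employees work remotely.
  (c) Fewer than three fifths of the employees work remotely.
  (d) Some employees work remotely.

(b), (d)

|A| = 14, |A ∩ B| = 14, |A ∖ B| = 0.
(a) |A ∖ B| = 1: fails.
(b) |A ∩ B| ≥ |A ∖ B|: holds.
(c) |A ∩ B| / |A| < 3/5: fails.
(d) A ∩ B ≠ ∅ (|A ∩ B| ≥ 1): holds.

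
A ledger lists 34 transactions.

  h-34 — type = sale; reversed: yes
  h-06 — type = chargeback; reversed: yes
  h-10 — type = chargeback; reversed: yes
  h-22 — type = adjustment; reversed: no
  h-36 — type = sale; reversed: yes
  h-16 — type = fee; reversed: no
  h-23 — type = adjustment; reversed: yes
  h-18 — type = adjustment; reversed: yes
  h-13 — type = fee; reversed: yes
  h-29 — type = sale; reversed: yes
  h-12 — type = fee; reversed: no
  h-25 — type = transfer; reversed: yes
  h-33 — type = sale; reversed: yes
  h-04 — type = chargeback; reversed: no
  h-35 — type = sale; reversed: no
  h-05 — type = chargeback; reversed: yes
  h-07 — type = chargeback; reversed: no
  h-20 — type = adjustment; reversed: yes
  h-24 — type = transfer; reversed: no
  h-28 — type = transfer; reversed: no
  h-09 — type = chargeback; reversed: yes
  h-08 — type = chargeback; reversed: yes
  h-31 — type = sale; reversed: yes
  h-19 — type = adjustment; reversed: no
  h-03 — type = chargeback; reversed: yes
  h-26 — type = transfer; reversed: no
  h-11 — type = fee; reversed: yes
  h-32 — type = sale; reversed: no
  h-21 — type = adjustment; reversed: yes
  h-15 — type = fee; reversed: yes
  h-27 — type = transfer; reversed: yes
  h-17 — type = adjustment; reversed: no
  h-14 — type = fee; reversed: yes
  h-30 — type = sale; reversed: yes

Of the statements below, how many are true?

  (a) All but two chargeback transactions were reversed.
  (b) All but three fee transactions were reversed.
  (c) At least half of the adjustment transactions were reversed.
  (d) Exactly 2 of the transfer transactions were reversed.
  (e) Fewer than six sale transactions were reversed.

3

(a) chargeback: |A| = 8, |A ∩ B| = 6; needs |A ∖ B| = 2 — true.
(b) fee: |A| = 6, |A ∩ B| = 4; needs |A ∖ B| = 3 — false.
(c) adjustment: |A| = 7, |A ∩ B| = 4; needs |A ∩ B| ≥ |A ∖ B| — true.
(d) transfer: |A| = 5, |A ∩ B| = 2; needs |A ∩ B| = 2 — true.
(e) sale: |A| = 8, |A ∩ B| = 6; needs |A ∩ B| < 6 — false.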